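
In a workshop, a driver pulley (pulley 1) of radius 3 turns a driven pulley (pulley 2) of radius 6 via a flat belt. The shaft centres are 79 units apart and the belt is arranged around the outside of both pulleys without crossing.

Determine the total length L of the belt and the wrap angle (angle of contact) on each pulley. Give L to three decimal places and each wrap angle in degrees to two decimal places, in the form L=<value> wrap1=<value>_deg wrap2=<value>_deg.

L=186.388 wrap1=175.65_deg wrap2=184.35_deg

open belt: β = asin((r2−r1)/C) = asin(3/79) = 2.1763°
wrap1 = π − 2β = 175.6474°
wrap2 = π + 2β = 184.3526°
tangent length = C·cosβ = 78.9430
L = r1·wrap1 + r2·wrap2 + 2·C·cosβ = 3·3.0656 + 6·3.2176 + 2·78.9430 = 186.3883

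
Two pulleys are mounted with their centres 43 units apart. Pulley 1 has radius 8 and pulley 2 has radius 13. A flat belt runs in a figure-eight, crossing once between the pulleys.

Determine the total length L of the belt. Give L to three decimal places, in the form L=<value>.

L=162.449

crossed belt: β = asin((r1+r2)/C) = asin(21/43) = 29.2336°
wrap1 = wrap2 = π + 2β = 238.4673°
tangent length = C·cosβ = 37.5233
L = (r1+r2)·wrap + 2·C·cosβ = 21·4.1620 + 2·37.5233 = 162.4495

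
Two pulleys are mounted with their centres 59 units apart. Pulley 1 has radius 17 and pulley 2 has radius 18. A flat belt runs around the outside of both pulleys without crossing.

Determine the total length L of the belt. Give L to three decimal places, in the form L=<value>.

L=227.973

open belt: β = asin((r2−r1)/C) = asin(1/59) = 0.9712°
wrap1 = π − 2β = 178.0577°
wrap2 = π + 2β = 181.9423°
tangent length = C·cosβ = 58.9915
L = r1·wrap1 + r2·wrap2 + 2·C·cosβ = 17·3.1077 + 18·3.1755 + 2·58.9915 = 227.9727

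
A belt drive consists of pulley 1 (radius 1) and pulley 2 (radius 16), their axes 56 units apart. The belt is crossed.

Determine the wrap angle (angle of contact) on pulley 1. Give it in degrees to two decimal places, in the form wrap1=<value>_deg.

crossed belt: β = asin((r1+r2)/C) = asin(17/56) = 17.6722°
wrap1 = wrap2 = π + 2β = 215.3445°

wrap1=215.34_deg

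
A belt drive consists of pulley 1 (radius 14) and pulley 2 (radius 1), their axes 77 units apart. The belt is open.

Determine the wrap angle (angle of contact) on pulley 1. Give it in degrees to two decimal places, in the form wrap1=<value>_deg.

open belt: β = asin((r2−r1)/C) = asin(-13/77) = -9.7199°
wrap1 = π − 2β = 199.4397°
wrap2 = π + 2β = 160.5603°

wrap1=199.44_deg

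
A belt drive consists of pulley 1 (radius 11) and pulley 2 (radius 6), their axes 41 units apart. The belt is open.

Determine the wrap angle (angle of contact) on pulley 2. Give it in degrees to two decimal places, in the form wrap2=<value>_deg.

wrap2=165.99_deg

open belt: β = asin((r2−r1)/C) = asin(-5/41) = -7.0047°
wrap1 = π − 2β = 194.0095°
wrap2 = π + 2β = 165.9905°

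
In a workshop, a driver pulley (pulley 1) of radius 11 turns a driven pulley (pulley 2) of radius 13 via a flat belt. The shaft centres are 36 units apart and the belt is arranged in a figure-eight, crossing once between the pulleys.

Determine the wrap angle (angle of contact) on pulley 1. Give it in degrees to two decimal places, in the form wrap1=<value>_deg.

wrap1=263.62_deg

crossed belt: β = asin((r1+r2)/C) = asin(24/36) = 41.8103°
wrap1 = wrap2 = π + 2β = 263.6206°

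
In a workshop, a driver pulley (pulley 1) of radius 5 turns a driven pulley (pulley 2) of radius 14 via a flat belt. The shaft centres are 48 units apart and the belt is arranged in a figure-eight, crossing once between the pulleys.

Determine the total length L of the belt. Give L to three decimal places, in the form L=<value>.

L=163.314

crossed belt: β = asin((r1+r2)/C) = asin(19/48) = 23.3180°
wrap1 = wrap2 = π + 2β = 226.6359°
tangent length = C·cosβ = 44.0795
L = (r1+r2)·wrap + 2·C·cosβ = 19·3.9555 + 2·44.0795 = 163.3143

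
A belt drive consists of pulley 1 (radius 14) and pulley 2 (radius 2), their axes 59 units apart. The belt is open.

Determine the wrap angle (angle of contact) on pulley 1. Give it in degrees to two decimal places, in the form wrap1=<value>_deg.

open belt: β = asin((r2−r1)/C) = asin(-12/59) = -11.7353°
wrap1 = π − 2β = 203.4705°
wrap2 = π + 2β = 156.5295°

wrap1=203.47_deg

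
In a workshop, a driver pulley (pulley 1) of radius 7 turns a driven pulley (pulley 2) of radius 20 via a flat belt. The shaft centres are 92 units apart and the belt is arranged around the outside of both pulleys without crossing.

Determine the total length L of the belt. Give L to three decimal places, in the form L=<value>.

open belt: β = asin((r2−r1)/C) = asin(13/92) = 8.1233°
wrap1 = π − 2β = 163.7533°
wrap2 = π + 2β = 196.2467°
tangent length = C·cosβ = 91.0769
L = r1·wrap1 + r2·wrap2 + 2·C·cosβ = 7·2.8580 + 20·3.4252 + 2·91.0769 = 270.6630

L=270.663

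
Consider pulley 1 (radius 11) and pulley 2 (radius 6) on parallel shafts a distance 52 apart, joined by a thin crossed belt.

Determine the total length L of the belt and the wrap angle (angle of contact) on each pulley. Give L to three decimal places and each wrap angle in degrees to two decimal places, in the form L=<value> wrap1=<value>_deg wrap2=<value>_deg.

L=163.016 wrap1=218.16_deg wrap2=218.16_deg

crossed belt: β = asin((r1+r2)/C) = asin(17/52) = 19.0821°
wrap1 = wrap2 = π + 2β = 218.1642°
tangent length = C·cosβ = 49.1426
L = (r1+r2)·wrap + 2·C·cosβ = 17·3.8077 + 2·49.1426 = 163.0159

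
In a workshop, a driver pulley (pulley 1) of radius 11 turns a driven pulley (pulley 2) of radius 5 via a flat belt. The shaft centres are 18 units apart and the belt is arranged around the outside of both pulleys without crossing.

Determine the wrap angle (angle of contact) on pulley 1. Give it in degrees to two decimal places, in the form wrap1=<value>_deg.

wrap1=218.94_deg

open belt: β = asin((r2−r1)/C) = asin(-6/18) = -19.4712°
wrap1 = π − 2β = 218.9424°
wrap2 = π + 2β = 141.0576°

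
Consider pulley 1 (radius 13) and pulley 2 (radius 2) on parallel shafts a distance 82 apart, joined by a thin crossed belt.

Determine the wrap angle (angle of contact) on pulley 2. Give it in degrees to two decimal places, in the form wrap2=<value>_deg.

crossed belt: β = asin((r1+r2)/C) = asin(15/82) = 10.5403°
wrap1 = wrap2 = π + 2β = 201.0806°

wrap2=201.08_deg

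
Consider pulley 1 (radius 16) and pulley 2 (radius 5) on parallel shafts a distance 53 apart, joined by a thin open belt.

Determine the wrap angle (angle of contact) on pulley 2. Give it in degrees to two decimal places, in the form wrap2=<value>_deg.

wrap2=156.04_deg

open belt: β = asin((r2−r1)/C) = asin(-11/53) = -11.9786°
wrap1 = π − 2β = 203.9573°
wrap2 = π + 2β = 156.0427°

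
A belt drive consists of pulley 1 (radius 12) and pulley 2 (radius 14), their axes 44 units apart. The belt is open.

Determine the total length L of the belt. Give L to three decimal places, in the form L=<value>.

L=169.772

open belt: β = asin((r2−r1)/C) = asin(2/44) = 2.6053°
wrap1 = π − 2β = 174.7895°
wrap2 = π + 2β = 185.2105°
tangent length = C·cosβ = 43.9545
L = r1·wrap1 + r2·wrap2 + 2·C·cosβ = 12·3.0507 + 14·3.2325 + 2·43.9545 = 169.7723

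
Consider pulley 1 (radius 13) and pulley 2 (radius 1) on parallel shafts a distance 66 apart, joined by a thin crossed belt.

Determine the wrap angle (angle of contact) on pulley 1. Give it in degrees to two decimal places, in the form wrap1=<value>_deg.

wrap1=204.49_deg

crossed belt: β = asin((r1+r2)/C) = asin(14/66) = 12.2467°
wrap1 = wrap2 = π + 2β = 204.4934°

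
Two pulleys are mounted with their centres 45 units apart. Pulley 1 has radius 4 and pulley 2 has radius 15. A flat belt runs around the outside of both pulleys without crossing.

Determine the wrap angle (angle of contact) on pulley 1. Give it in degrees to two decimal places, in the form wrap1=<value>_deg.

wrap1=151.70_deg

open belt: β = asin((r2−r1)/C) = asin(11/45) = 14.1490°
wrap1 = π − 2β = 151.7020°
wrap2 = π + 2β = 208.2980°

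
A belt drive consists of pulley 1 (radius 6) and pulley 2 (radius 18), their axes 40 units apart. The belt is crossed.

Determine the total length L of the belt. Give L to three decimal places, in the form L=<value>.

L=170.286

crossed belt: β = asin((r1+r2)/C) = asin(24/40) = 36.8699°
wrap1 = wrap2 = π + 2β = 253.7398°
tangent length = C·cosβ = 32.0000
L = (r1+r2)·wrap + 2·C·cosβ = 24·4.4286 + 2·32.0000 = 170.2863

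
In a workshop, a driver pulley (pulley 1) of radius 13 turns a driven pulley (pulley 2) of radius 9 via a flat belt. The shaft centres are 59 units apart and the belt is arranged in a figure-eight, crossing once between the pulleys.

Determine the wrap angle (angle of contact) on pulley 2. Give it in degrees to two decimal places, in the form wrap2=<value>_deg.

crossed belt: β = asin((r1+r2)/C) = asin(22/59) = 21.8934°
wrap1 = wrap2 = π + 2β = 223.7869°

wrap2=223.79_deg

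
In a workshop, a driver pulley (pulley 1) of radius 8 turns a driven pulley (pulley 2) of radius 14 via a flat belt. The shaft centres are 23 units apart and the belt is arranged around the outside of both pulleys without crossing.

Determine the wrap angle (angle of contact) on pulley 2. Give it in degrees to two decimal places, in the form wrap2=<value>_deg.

wrap2=210.24_deg

open belt: β = asin((r2−r1)/C) = asin(6/23) = 15.1217°
wrap1 = π − 2β = 149.7567°
wrap2 = π + 2β = 210.2433°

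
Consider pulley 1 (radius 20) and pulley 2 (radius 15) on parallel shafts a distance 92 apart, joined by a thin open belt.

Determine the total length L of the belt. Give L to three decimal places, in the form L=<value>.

L=294.228

open belt: β = asin((r2−r1)/C) = asin(-5/92) = -3.1154°
wrap1 = π − 2β = 186.2309°
wrap2 = π + 2β = 173.7691°
tangent length = C·cosβ = 91.8640
L = r1·wrap1 + r2·wrap2 + 2·C·cosβ = 20·3.2503 + 15·3.0328 + 2·91.8640 = 294.2275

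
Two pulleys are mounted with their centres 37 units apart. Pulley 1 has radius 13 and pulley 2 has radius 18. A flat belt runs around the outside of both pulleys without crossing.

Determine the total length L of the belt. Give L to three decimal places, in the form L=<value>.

open belt: β = asin((r2−r1)/C) = asin(5/37) = 7.7664°
wrap1 = π − 2β = 164.4671°
wrap2 = π + 2β = 195.5329°
tangent length = C·cosβ = 36.6606
L = r1·wrap1 + r2·wrap2 + 2·C·cosβ = 13·2.8705 + 18·3.4127 + 2·36.6606 = 172.0661

L=172.066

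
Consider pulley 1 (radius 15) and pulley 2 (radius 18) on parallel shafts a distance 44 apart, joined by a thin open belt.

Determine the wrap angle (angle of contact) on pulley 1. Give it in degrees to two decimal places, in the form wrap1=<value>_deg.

wrap1=172.18_deg

open belt: β = asin((r2−r1)/C) = asin(3/44) = 3.9096°
wrap1 = π − 2β = 172.1809°
wrap2 = π + 2β = 187.8191°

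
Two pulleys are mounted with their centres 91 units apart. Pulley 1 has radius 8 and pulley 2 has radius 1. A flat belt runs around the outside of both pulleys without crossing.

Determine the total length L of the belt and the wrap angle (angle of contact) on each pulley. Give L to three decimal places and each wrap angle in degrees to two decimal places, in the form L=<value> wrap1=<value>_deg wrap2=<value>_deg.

open belt: β = asin((r2−r1)/C) = asin(-7/91) = -4.4117°
wrap1 = π − 2β = 188.8235°
wrap2 = π + 2β = 171.1765°
tangent length = C·cosβ = 90.7304
L = r1·wrap1 + r2·wrap2 + 2·C·cosβ = 8·3.2956 + 1·2.9876 + 2·90.7304 = 210.8131

L=210.813 wrap1=188.82_deg wrap2=171.18_deg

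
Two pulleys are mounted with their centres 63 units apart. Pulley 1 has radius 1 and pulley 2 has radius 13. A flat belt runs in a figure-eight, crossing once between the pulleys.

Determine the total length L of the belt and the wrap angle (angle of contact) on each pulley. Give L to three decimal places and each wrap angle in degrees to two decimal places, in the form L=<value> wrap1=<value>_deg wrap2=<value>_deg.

L=173.106 wrap1=205.68_deg wrap2=205.68_deg

crossed belt: β = asin((r1+r2)/C) = asin(14/63) = 12.8396°
wrap1 = wrap2 = π + 2β = 205.6792°
tangent length = C·cosβ = 61.4248
L = (r1+r2)·wrap + 2·C·cosβ = 14·3.5898 + 2·61.4248 = 173.1064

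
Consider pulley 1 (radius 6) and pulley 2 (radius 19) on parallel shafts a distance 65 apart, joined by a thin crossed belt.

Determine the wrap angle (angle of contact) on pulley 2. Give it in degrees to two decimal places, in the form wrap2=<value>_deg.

crossed belt: β = asin((r1+r2)/C) = asin(25/65) = 22.6199°
wrap1 = wrap2 = π + 2β = 225.2397°

wrap2=225.24_deg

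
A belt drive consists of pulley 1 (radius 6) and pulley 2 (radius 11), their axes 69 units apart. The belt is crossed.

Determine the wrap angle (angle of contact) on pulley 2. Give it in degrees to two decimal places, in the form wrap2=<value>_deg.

wrap2=208.53_deg

crossed belt: β = asin((r1+r2)/C) = asin(17/69) = 14.2632°
wrap1 = wrap2 = π + 2β = 208.5264°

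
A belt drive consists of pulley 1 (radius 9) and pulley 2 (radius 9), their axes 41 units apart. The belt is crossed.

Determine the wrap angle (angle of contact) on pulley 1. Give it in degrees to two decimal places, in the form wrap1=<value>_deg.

crossed belt: β = asin((r1+r2)/C) = asin(18/41) = 26.0416°
wrap1 = wrap2 = π + 2β = 232.0833°

wrap1=232.08_deg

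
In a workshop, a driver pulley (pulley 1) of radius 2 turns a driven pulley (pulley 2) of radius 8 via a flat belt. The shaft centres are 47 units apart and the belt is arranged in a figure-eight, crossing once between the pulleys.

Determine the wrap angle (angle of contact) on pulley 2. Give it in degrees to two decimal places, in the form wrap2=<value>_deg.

wrap2=204.57_deg

crossed belt: β = asin((r1+r2)/C) = asin(10/47) = 12.2845°
wrap1 = wrap2 = π + 2β = 204.5690°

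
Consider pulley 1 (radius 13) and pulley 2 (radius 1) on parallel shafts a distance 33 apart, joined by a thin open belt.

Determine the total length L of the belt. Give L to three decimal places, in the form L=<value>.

L=114.396

open belt: β = asin((r2−r1)/C) = asin(-12/33) = -21.3237°
wrap1 = π − 2β = 222.6474°
wrap2 = π + 2β = 137.3526°
tangent length = C·cosβ = 30.7409
L = r1·wrap1 + r2·wrap2 + 2·C·cosβ = 13·3.8859 + 1·2.3973 + 2·30.7409 = 114.3960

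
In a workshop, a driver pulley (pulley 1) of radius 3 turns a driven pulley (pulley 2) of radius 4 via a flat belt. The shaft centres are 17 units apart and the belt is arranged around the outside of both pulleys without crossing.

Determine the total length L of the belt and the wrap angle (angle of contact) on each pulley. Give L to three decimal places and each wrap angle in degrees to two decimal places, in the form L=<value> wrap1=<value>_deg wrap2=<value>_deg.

L=56.050 wrap1=173.26_deg wrap2=186.74_deg

open belt: β = asin((r2−r1)/C) = asin(1/17) = 3.3723°
wrap1 = π − 2β = 173.2554°
wrap2 = π + 2β = 186.7446°
tangent length = C·cosβ = 16.9706
L = r1·wrap1 + r2·wrap2 + 2·C·cosβ = 3·3.0239 + 4·3.2593 + 2·16.9706 = 56.0500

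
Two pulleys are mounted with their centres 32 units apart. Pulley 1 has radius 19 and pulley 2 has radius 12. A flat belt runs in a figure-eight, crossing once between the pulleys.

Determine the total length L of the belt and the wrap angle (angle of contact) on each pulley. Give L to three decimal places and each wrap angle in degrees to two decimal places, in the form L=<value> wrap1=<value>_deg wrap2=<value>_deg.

crossed belt: β = asin((r1+r2)/C) = asin(31/32) = 75.6385°
wrap1 = wrap2 = π + 2β = 331.2770°
tangent length = C·cosβ = 7.9373
L = (r1+r2)·wrap + 2·C·cosβ = 31·5.7819 + 2·7.9373 = 195.1126

L=195.113 wrap1=331.28_deg wrap2=331.28_deg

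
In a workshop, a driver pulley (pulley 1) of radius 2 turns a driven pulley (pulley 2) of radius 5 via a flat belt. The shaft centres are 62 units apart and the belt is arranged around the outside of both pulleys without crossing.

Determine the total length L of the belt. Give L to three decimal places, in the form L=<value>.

L=146.136

open belt: β = asin((r2−r1)/C) = asin(3/62) = 2.7735°
wrap1 = π − 2β = 174.4531°
wrap2 = π + 2β = 185.5469°
tangent length = C·cosβ = 61.9274
L = r1·wrap1 + r2·wrap2 + 2·C·cosβ = 2·3.0448 + 5·3.2384 + 2·61.9274 = 146.1363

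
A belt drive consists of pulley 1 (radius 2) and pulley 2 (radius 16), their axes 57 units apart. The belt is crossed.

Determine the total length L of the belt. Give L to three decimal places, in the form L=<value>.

crossed belt: β = asin((r1+r2)/C) = asin(18/57) = 18.4085°
wrap1 = wrap2 = π + 2β = 216.8170°
tangent length = C·cosβ = 54.0833
L = (r1+r2)·wrap + 2·C·cosβ = 18·3.7842 + 2·54.0833 = 176.2816

L=176.282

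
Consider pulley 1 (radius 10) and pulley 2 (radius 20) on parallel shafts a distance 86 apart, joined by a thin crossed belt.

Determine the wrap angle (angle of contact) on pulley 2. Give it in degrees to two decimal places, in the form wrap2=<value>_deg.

crossed belt: β = asin((r1+r2)/C) = asin(30/86) = 20.4162°
wrap1 = wrap2 = π + 2β = 220.8324°

wrap2=220.83_deg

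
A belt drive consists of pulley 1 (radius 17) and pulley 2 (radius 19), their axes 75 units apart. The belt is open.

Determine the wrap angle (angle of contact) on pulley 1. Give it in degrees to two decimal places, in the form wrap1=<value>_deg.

open belt: β = asin((r2−r1)/C) = asin(2/75) = 1.5281°
wrap1 = π − 2β = 176.9439°
wrap2 = π + 2β = 183.0561°

wrap1=176.94_deg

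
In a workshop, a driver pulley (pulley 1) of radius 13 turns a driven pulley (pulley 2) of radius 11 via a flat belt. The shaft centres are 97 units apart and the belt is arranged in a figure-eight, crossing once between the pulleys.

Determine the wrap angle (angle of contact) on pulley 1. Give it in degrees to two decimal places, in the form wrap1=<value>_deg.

wrap1=208.65_deg

crossed belt: β = asin((r1+r2)/C) = asin(24/97) = 14.3251°
wrap1 = wrap2 = π + 2β = 208.6501°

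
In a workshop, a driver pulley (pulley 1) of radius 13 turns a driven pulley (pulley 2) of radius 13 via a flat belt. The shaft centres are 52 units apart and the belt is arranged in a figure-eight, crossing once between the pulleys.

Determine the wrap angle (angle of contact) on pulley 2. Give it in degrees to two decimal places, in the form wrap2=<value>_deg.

wrap2=240.00_deg

crossed belt: β = asin((r1+r2)/C) = asin(26/52) = 30.0000°
wrap1 = wrap2 = π + 2β = 240.0000°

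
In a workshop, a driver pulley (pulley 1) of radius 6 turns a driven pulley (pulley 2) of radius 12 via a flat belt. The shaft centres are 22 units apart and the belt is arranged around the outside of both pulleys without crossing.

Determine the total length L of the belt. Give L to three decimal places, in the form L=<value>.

L=102.195

open belt: β = asin((r2−r1)/C) = asin(6/22) = 15.8266°
wrap1 = π − 2β = 148.3468°
wrap2 = π + 2β = 211.6532°
tangent length = C·cosβ = 21.1660
L = r1·wrap1 + r2·wrap2 + 2·C·cosβ = 6·2.5891 + 12·3.6940 + 2·21.1660 = 102.1954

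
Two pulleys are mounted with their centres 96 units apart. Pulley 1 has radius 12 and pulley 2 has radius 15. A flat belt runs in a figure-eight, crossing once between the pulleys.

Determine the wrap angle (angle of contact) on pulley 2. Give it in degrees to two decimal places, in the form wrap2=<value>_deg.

wrap2=212.67_deg

crossed belt: β = asin((r1+r2)/C) = asin(27/96) = 16.3348°
wrap1 = wrap2 = π + 2β = 212.6696°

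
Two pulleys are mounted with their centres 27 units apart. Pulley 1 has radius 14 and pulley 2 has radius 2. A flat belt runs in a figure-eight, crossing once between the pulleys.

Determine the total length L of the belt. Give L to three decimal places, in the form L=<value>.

L=114.059

crossed belt: β = asin((r1+r2)/C) = asin(16/27) = 36.3412°
wrap1 = wrap2 = π + 2β = 252.6824°
tangent length = C·cosβ = 21.7486
L = (r1+r2)·wrap + 2·C·cosβ = 16·4.4101 + 2·21.7486 = 114.0594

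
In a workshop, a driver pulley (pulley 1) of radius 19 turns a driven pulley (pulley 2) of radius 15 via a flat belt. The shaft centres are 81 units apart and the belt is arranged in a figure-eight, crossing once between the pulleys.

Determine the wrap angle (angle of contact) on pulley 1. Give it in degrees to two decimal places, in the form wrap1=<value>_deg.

crossed belt: β = asin((r1+r2)/C) = asin(34/81) = 24.8190°
wrap1 = wrap2 = π + 2β = 229.6380°

wrap1=229.64_deg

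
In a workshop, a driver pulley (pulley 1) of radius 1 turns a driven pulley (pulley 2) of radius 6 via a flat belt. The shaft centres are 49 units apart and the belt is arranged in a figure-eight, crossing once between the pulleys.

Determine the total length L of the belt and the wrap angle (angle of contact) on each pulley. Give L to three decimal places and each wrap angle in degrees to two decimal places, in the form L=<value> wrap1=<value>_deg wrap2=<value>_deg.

crossed belt: β = asin((r1+r2)/C) = asin(7/49) = 8.2132°
wrap1 = wrap2 = π + 2β = 196.4264°
tangent length = C·cosβ = 48.4974
L = (r1+r2)·wrap + 2·C·cosβ = 7·3.4283 + 2·48.4974 = 120.9929

L=120.993 wrap1=196.43_deg wrap2=196.43_deg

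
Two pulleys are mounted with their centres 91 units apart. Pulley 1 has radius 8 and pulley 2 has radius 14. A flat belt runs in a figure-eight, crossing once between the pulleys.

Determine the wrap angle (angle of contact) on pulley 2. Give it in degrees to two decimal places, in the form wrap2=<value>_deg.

crossed belt: β = asin((r1+r2)/C) = asin(22/91) = 13.9903°
wrap1 = wrap2 = π + 2β = 207.9807°

wrap2=207.98_deg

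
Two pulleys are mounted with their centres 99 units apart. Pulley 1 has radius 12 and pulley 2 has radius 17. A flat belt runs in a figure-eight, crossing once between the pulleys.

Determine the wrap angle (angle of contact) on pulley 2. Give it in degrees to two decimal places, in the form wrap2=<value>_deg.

wrap2=214.07_deg

crossed belt: β = asin((r1+r2)/C) = asin(29/99) = 17.0334°
wrap1 = wrap2 = π + 2β = 214.0668°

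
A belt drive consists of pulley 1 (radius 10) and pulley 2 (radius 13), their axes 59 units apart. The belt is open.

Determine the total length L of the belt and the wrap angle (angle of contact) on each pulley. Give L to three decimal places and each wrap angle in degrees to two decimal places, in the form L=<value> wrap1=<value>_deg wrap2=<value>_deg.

open belt: β = asin((r2−r1)/C) = asin(3/59) = 2.9146°
wrap1 = π − 2β = 174.1708°
wrap2 = π + 2β = 185.8292°
tangent length = C·cosβ = 58.9237
L = r1·wrap1 + r2·wrap2 + 2·C·cosβ = 10·3.0399 + 13·3.2433 + 2·58.9237 = 190.4092

L=190.409 wrap1=174.17_deg wrap2=185.83_deg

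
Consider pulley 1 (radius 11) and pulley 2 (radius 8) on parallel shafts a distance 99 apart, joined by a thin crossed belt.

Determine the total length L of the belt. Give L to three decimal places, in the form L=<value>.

L=261.348

crossed belt: β = asin((r1+r2)/C) = asin(19/99) = 11.0648°
wrap1 = wrap2 = π + 2β = 202.1296°
tangent length = C·cosβ = 97.1597
L = (r1+r2)·wrap + 2·C·cosβ = 19·3.5278 + 2·97.1597 = 261.3480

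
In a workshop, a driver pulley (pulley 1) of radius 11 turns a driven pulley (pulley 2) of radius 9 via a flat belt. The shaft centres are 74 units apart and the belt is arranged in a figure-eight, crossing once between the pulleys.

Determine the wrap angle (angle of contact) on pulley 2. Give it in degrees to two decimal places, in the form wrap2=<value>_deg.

wrap2=211.36_deg

crossed belt: β = asin((r1+r2)/C) = asin(20/74) = 15.6804°
wrap1 = wrap2 = π + 2β = 211.3607°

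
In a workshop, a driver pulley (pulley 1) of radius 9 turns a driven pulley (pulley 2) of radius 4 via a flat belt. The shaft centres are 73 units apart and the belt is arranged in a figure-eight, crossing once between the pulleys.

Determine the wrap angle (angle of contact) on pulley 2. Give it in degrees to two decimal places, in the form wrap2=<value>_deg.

wrap2=200.52_deg

crossed belt: β = asin((r1+r2)/C) = asin(13/73) = 10.2581°
wrap1 = wrap2 = π + 2β = 200.5161°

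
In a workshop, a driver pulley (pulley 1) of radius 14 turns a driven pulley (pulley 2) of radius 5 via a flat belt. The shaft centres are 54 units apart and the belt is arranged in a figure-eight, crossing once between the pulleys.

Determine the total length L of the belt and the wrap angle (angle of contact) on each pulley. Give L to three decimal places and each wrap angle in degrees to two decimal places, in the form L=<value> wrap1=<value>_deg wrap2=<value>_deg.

L=174.447 wrap1=221.20_deg wrap2=221.20_deg

crossed belt: β = asin((r1+r2)/C) = asin(19/54) = 20.6006°
wrap1 = wrap2 = π + 2β = 221.2012°
tangent length = C·cosβ = 50.5470
L = (r1+r2)·wrap + 2·C·cosβ = 19·3.8607 + 2·50.5470 = 174.4471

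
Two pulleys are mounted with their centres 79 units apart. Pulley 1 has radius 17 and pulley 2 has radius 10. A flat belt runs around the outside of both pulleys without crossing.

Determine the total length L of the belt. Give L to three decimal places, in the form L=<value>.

L=243.444

open belt: β = asin((r2−r1)/C) = asin(-7/79) = -5.0835°
wrap1 = π − 2β = 190.1670°
wrap2 = π + 2β = 169.8330°
tangent length = C·cosβ = 78.6893
L = r1·wrap1 + r2·wrap2 + 2·C·cosβ = 17·3.3190 + 10·2.9641 + 2·78.6893 = 243.4437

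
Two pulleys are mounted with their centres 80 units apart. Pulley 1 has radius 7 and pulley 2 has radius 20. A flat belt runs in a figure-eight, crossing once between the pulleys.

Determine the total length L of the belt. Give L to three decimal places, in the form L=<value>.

crossed belt: β = asin((r1+r2)/C) = asin(27/80) = 19.7246°
wrap1 = wrap2 = π + 2β = 219.4493°
tangent length = C·cosβ = 75.3060
L = (r1+r2)·wrap + 2·C·cosβ = 27·3.8301 + 2·75.3060 = 254.0251

L=254.025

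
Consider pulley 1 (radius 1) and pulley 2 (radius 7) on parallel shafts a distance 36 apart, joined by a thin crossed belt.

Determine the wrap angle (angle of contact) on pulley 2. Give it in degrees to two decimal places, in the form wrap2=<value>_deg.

crossed belt: β = asin((r1+r2)/C) = asin(8/36) = 12.8396°
wrap1 = wrap2 = π + 2β = 205.6792°

wrap2=205.68_deg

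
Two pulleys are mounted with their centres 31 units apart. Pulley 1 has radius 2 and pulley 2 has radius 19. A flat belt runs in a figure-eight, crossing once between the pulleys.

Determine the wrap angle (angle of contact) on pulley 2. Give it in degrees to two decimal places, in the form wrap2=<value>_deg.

wrap2=265.28_deg

crossed belt: β = asin((r1+r2)/C) = asin(21/31) = 42.6423°
wrap1 = wrap2 = π + 2β = 265.2846°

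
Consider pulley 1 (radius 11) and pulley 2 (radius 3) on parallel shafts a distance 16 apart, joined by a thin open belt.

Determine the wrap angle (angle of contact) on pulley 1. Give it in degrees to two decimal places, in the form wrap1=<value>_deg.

open belt: β = asin((r2−r1)/C) = asin(-8/16) = -30.0000°
wrap1 = π − 2β = 240.0000°
wrap2 = π + 2β = 120.0000°

wrap1=240.00_deg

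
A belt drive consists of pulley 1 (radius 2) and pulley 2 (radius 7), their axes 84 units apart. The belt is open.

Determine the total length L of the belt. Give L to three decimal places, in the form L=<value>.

open belt: β = asin((r2−r1)/C) = asin(5/84) = 3.4125°
wrap1 = π − 2β = 173.1750°
wrap2 = π + 2β = 186.8250°
tangent length = C·cosβ = 83.8511
L = r1·wrap1 + r2·wrap2 + 2·C·cosβ = 2·3.0225 + 7·3.2607 + 2·83.8511 = 196.5720

L=196.572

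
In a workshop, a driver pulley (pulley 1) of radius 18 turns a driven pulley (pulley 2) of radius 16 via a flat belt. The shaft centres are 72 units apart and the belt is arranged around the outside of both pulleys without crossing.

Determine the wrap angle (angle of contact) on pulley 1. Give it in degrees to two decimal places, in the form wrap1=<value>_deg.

wrap1=183.18_deg

open belt: β = asin((r2−r1)/C) = asin(-2/72) = -1.5918°
wrap1 = π − 2β = 183.1835°
wrap2 = π + 2β = 176.8165°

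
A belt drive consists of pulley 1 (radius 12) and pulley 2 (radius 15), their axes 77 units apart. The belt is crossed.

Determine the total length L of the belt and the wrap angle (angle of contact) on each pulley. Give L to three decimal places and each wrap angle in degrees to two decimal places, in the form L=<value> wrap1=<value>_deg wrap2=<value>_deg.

crossed belt: β = asin((r1+r2)/C) = asin(27/77) = 20.5270°
wrap1 = wrap2 = π + 2β = 221.0541°
tangent length = C·cosβ = 72.1110
L = (r1+r2)·wrap + 2·C·cosβ = 27·3.8581 + 2·72.1110 = 248.3913

L=248.391 wrap1=221.05_deg wrap2=221.05_deg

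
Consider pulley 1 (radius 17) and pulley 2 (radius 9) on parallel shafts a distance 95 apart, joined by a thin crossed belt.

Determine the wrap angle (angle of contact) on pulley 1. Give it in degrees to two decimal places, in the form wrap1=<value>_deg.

crossed belt: β = asin((r1+r2)/C) = asin(26/95) = 15.8836°
wrap1 = wrap2 = π + 2β = 211.7672°

wrap1=211.77_deg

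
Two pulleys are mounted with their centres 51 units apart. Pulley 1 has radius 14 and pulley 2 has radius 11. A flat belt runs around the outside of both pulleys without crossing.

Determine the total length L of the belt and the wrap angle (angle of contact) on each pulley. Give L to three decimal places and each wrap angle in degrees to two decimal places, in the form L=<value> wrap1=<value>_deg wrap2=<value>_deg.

L=180.716 wrap1=186.74_deg wrap2=173.26_deg

open belt: β = asin((r2−r1)/C) = asin(-3/51) = -3.3723°
wrap1 = π − 2β = 186.7446°
wrap2 = π + 2β = 173.2554°
tangent length = C·cosβ = 50.9117
L = r1·wrap1 + r2·wrap2 + 2·C·cosβ = 14·3.2593 + 11·3.0239 + 2·50.9117 = 180.7163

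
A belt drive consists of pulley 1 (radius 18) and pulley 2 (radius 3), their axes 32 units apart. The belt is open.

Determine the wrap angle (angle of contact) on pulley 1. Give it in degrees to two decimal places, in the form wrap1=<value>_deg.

wrap1=235.91_deg

open belt: β = asin((r2−r1)/C) = asin(-15/32) = -27.9532°
wrap1 = π − 2β = 235.9064°
wrap2 = π + 2β = 124.0936°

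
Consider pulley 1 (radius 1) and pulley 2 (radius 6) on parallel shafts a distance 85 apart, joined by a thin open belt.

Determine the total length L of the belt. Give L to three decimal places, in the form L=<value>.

L=192.285

open belt: β = asin((r2−r1)/C) = asin(5/85) = 3.3723°
wrap1 = π − 2β = 173.2554°
wrap2 = π + 2β = 186.7446°
tangent length = C·cosβ = 84.8528
L = r1·wrap1 + r2·wrap2 + 2·C·cosβ = 1·3.0239 + 6·3.2593 + 2·84.8528 = 192.2854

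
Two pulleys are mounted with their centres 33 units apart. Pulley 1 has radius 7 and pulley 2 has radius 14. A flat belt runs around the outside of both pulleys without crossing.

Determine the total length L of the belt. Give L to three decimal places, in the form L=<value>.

L=133.464

open belt: β = asin((r2−r1)/C) = asin(7/33) = 12.2467°
wrap1 = π − 2β = 155.5066°
wrap2 = π + 2β = 204.4934°
tangent length = C·cosβ = 32.2490
L = r1·wrap1 + r2·wrap2 + 2·C·cosβ = 7·2.7141 + 14·3.5691 + 2·32.2490 = 133.4639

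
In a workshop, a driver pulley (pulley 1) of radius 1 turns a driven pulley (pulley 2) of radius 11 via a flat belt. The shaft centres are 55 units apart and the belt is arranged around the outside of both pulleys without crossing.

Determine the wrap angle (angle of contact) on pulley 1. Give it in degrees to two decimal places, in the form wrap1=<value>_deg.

wrap1=159.05_deg

open belt: β = asin((r2−r1)/C) = asin(10/55) = 10.4757°
wrap1 = π − 2β = 159.0486°
wrap2 = π + 2β = 200.9514°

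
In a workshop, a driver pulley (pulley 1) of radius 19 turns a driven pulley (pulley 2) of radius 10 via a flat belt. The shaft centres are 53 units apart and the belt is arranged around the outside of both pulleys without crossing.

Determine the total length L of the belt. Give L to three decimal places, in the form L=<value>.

open belt: β = asin((r2−r1)/C) = asin(-9/53) = -9.7768°
wrap1 = π − 2β = 199.5537°
wrap2 = π + 2β = 160.4463°
tangent length = C·cosβ = 52.2303
L = r1·wrap1 + r2·wrap2 + 2·C·cosβ = 19·3.4829 + 10·2.8003 + 2·52.2303 = 198.6382

L=198.638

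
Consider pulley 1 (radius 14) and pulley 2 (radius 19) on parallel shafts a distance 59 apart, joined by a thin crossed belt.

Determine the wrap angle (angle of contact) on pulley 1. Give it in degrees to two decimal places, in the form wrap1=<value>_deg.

wrap1=248.02_deg

crossed belt: β = asin((r1+r2)/C) = asin(33/59) = 34.0089°
wrap1 = wrap2 = π + 2β = 248.0178°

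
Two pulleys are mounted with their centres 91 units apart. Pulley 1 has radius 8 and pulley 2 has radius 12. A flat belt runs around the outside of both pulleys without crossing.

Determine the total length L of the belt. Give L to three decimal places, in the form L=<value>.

L=245.008

open belt: β = asin((r2−r1)/C) = asin(4/91) = 2.5193°
wrap1 = π − 2β = 174.9614°
wrap2 = π + 2β = 185.0386°
tangent length = C·cosβ = 90.9120
L = r1·wrap1 + r2·wrap2 + 2·C·cosβ = 8·3.0537 + 12·3.2295 + 2·90.9120 = 245.0077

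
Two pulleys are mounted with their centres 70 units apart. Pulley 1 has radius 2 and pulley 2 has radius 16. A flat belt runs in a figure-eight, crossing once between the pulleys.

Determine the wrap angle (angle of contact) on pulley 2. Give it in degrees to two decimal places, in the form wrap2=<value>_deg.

crossed belt: β = asin((r1+r2)/C) = asin(18/70) = 14.9006°
wrap1 = wrap2 = π + 2β = 209.8012°

wrap2=209.80_deg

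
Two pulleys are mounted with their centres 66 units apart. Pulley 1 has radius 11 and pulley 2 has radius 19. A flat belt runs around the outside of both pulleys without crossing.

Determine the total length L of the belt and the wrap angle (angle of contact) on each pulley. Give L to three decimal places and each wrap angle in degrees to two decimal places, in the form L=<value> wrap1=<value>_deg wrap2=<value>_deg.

open belt: β = asin((r2−r1)/C) = asin(8/66) = 6.9621°
wrap1 = π − 2β = 166.0759°
wrap2 = π + 2β = 193.9241°
tangent length = C·cosβ = 65.5134
L = r1·wrap1 + r2·wrap2 + 2·C·cosβ = 11·2.8986 + 19·3.3846 + 2·65.5134 = 227.2187

L=227.219 wrap1=166.08_deg wrap2=193.92_deg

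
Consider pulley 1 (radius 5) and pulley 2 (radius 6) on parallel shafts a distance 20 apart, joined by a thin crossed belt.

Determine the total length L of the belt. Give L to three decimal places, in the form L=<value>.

L=80.776

crossed belt: β = asin((r1+r2)/C) = asin(11/20) = 33.3670°
wrap1 = wrap2 = π + 2β = 246.7340°
tangent length = C·cosβ = 16.7033
L = (r1+r2)·wrap + 2·C·cosβ = 11·4.3063 + 2·16.7033 = 80.7761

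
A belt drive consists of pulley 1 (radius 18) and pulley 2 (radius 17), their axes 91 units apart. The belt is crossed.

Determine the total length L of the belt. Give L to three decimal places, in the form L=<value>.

L=305.591

crossed belt: β = asin((r1+r2)/C) = asin(35/91) = 22.6199°
wrap1 = wrap2 = π + 2β = 225.2397°
tangent length = C·cosβ = 84.0000
L = (r1+r2)·wrap + 2·C·cosβ = 35·3.9312 + 2·84.0000 = 305.5911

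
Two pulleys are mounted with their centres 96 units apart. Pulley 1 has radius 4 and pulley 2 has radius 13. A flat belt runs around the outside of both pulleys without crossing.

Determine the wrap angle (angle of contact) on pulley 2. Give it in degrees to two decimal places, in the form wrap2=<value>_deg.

open belt: β = asin((r2−r1)/C) = asin(9/96) = 5.3794°
wrap1 = π − 2β = 169.2412°
wrap2 = π + 2β = 190.7588°

wrap2=190.76_deg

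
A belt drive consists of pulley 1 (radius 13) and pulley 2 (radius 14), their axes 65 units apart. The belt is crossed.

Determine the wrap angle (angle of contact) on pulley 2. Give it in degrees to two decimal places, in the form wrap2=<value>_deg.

wrap2=229.09_deg

crossed belt: β = asin((r1+r2)/C) = asin(27/65) = 24.5435°
wrap1 = wrap2 = π + 2β = 229.0871°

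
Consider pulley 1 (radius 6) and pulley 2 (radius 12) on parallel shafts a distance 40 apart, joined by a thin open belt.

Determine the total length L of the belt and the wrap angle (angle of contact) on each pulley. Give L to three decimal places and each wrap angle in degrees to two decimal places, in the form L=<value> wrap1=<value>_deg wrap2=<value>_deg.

open belt: β = asin((r2−r1)/C) = asin(6/40) = 8.6269°
wrap1 = π − 2β = 162.7461°
wrap2 = π + 2β = 197.2539°
tangent length = C·cosβ = 39.5474
L = r1·wrap1 + r2·wrap2 + 2·C·cosβ = 6·2.8405 + 12·3.4427 + 2·39.5474 = 137.4504

L=137.450 wrap1=162.75_deg wrap2=197.25_deg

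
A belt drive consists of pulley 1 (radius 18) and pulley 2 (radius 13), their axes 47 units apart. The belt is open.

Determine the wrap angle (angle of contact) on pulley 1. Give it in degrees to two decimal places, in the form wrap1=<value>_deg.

open belt: β = asin((r2−r1)/C) = asin(-5/47) = -6.1069°
wrap1 = π − 2β = 192.2137°
wrap2 = π + 2β = 167.7863°

wrap1=192.21_deg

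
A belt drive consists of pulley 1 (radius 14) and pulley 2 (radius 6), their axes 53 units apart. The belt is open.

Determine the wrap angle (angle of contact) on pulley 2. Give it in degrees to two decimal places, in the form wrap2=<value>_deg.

open belt: β = asin((r2−r1)/C) = asin(-8/53) = -8.6816°
wrap1 = π − 2β = 197.3632°
wrap2 = π + 2β = 162.6368°

wrap2=162.64_deg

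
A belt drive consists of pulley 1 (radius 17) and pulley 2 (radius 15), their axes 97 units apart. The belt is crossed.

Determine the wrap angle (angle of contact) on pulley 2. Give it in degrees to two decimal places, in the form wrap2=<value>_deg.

crossed belt: β = asin((r1+r2)/C) = asin(32/97) = 19.2625°
wrap1 = wrap2 = π + 2β = 218.5250°

wrap2=218.53_deg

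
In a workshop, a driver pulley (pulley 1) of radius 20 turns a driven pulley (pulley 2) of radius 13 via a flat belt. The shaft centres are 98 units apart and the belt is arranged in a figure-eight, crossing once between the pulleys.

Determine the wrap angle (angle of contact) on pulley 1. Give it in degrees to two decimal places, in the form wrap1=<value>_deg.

wrap1=219.36_deg

crossed belt: β = asin((r1+r2)/C) = asin(33/98) = 19.6781°
wrap1 = wrap2 = π + 2β = 219.3561°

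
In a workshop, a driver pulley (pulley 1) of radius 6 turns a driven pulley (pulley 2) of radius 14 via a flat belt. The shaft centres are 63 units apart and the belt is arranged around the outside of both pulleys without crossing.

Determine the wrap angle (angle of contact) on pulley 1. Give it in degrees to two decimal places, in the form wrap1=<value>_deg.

open belt: β = asin((r2−r1)/C) = asin(8/63) = 7.2954°
wrap1 = π − 2β = 165.4093°
wrap2 = π + 2β = 194.5907°

wrap1=165.41_deg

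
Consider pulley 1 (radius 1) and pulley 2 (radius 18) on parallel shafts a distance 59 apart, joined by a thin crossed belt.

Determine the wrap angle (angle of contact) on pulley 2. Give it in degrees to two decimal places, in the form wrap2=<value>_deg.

wrap2=217.57_deg

crossed belt: β = asin((r1+r2)/C) = asin(19/59) = 18.7860°
wrap1 = wrap2 = π + 2β = 217.5719°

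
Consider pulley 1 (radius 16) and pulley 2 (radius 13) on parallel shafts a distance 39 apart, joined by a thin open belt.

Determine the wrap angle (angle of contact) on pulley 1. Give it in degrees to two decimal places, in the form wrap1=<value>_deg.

wrap1=188.82_deg

open belt: β = asin((r2−r1)/C) = asin(-3/39) = -4.4117°
wrap1 = π − 2β = 188.8235°
wrap2 = π + 2β = 171.1765°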